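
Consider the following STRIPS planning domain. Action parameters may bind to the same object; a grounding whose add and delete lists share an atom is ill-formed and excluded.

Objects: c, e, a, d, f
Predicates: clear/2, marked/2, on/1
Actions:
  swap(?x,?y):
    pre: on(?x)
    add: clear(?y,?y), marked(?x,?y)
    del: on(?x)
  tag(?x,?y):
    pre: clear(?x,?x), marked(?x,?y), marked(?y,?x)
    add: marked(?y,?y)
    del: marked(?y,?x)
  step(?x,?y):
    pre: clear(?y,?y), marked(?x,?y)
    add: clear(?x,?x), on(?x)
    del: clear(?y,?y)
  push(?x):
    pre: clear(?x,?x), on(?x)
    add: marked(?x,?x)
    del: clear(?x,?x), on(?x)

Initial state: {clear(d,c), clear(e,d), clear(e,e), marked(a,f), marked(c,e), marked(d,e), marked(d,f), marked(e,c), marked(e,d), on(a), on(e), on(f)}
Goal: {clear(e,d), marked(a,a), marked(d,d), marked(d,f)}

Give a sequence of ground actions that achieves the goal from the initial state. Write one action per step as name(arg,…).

1. swap(a,a)  →  {clear(a,a), clear(d,c), clear(e,d), clear(e,e), marked(a,a), marked(a,f), marked(c,e), marked(d,e), marked(d,f), marked(e,c), marked(e,d), on(e), on(f)}
2. tag(e,d)  →  {clear(a,a), clear(d,c), clear(e,d), clear(e,e), marked(a,a), marked(a,f), marked(c,e), marked(d,d), marked(d,f), marked(e,c), marked(e,d), on(e), on(f)}

swap(a,a); tag(e,d)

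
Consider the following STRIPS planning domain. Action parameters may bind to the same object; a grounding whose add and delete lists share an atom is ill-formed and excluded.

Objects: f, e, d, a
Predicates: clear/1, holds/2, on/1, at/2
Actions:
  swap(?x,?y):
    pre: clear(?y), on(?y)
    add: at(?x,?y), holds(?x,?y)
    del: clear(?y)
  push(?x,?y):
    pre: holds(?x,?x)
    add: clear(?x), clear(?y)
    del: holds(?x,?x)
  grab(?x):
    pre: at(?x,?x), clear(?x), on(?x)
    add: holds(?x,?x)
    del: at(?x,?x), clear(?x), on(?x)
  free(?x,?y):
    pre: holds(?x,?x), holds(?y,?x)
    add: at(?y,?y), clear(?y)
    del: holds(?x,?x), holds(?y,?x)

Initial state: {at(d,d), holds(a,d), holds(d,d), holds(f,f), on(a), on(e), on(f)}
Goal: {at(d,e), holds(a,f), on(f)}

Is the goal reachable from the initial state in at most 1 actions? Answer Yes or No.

No

1. push(f,e)  →  {at(d,d), clear(e), clear(f), holds(a,d), holds(d,d), on(a), on(e), on(f)}
2. swap(d,e)  →  {at(d,d), at(d,e), clear(f), holds(a,d), holds(d,d), holds(d,e), on(a), on(e), on(f)}
3. swap(a,f)  →  {at(a,f), at(d,d), at(d,e), holds(a,d), holds(a,f), holds(d,d), holds(d,e), on(a), on(e), on(f)}
optimal plan length = 3; 3 > 1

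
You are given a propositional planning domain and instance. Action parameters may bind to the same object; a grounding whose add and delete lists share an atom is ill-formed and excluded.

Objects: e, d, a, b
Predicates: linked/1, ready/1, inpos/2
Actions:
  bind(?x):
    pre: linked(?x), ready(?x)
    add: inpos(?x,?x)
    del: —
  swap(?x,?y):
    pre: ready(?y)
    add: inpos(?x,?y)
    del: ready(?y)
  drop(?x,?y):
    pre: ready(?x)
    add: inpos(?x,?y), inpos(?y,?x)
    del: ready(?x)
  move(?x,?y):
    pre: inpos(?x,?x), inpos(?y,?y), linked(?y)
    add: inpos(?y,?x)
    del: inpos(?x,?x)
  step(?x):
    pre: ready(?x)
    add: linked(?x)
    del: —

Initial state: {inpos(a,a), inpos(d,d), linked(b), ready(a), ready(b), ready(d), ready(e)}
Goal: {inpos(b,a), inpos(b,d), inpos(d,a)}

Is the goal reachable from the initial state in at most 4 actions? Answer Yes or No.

1. swap(d,a)  →  {inpos(a,a), inpos(d,a), inpos(d,d), linked(b), ready(b), ready(d), ready(e)}
2. swap(b,d)  →  {inpos(a,a), inpos(b,d), inpos(d,a), inpos(d,d), linked(b), ready(b), ready(e)}
3. drop(b,a)  →  {inpos(a,a), inpos(a,b), inpos(b,a), inpos(b,d), inpos(d,a), inpos(d,d), linked(b), ready(e)}
optimal plan length = 3; 3 ≤ 4

Yes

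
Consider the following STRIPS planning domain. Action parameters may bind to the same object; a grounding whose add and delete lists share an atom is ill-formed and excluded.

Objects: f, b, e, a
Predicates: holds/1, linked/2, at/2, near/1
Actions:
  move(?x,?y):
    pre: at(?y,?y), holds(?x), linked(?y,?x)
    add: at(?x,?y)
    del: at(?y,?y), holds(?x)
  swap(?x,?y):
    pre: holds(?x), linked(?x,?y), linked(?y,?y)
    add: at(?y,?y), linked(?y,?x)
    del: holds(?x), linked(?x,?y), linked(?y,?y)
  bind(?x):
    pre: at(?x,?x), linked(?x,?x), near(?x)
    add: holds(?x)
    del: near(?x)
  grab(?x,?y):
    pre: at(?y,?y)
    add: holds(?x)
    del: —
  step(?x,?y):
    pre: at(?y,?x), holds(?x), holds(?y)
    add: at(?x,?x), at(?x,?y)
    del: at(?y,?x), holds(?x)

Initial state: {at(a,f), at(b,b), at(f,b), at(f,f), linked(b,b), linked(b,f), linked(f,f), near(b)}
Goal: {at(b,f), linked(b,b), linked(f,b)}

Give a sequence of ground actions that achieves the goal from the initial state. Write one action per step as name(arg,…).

1. bind(b)  →  {at(a,f), at(b,b), at(f,b), at(f,f), holds(b), linked(b,b), linked(b,f), linked(f,f)}
2. swap(b,f)  →  {at(a,f), at(b,b), at(f,b), at(f,f), linked(b,b), linked(f,b)}
3. grab(b,f)  →  {at(a,f), at(b,b), at(f,b), at(f,f), holds(b), linked(b,b), linked(f,b)}
4. move(b,f)  →  {at(a,f), at(b,b), at(b,f), at(f,b), linked(b,b), linked(f,b)}

bind(b); swap(b,f); grab(b,f); move(b,f)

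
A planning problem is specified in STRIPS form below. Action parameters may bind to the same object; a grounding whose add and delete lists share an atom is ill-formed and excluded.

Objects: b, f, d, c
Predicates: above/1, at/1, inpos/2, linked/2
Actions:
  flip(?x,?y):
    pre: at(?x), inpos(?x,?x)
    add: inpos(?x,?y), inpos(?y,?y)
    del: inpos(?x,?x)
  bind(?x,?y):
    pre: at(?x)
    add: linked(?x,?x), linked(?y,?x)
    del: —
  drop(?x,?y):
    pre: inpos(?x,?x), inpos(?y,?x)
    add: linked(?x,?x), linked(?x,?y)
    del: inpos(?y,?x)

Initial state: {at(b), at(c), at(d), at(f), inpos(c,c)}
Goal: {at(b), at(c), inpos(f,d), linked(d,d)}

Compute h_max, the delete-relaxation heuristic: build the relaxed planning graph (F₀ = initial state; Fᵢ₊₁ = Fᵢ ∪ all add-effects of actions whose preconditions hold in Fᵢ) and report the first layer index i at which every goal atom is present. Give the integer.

F0 = init (5 atoms)
F1 = F0 ∪ {inpos(b,b), inpos(c,b), inpos(c,d), inpos(c,f), inpos(d,d), inpos(f,f), linked(b,b), linked(b,c), linked(b,d), linked(b,f), linked(c,b), linked(c,c), linked(c,d), linked(c,f), linked(d,b), linked(d,c), linked(d,d), linked(d,f), linked(f,b), linked(f,c), linked(f,d), linked(f,f)}  (27 atoms)
F2 = F1 ∪ {inpos(b,c), inpos(b,d), inpos(b,f), inpos(d,b), inpos(d,c), inpos(d,f), inpos(f,b), inpos(f,c), inpos(f,d)}  (36 atoms)
goal ⊆ F2  ⇒  h_max = 2

2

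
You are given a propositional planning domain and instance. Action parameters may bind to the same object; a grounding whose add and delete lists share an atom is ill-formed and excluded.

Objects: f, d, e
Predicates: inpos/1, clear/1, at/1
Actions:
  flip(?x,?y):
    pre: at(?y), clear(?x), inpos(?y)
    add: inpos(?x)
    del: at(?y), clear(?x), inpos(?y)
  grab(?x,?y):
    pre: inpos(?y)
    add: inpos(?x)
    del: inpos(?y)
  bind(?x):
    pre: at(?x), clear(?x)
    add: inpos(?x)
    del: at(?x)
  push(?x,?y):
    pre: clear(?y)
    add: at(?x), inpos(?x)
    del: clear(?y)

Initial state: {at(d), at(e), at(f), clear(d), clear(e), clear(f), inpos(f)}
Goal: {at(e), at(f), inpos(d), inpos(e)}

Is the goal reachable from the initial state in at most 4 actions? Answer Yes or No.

Yes

1. grab(d,f)  →  {at(d), at(e), at(f), clear(d), clear(e), clear(f), inpos(d)}
2. push(e,f)  →  {at(d), at(e), at(f), clear(d), clear(e), inpos(d), inpos(e)}
optimal plan length = 2; 2 ≤ 4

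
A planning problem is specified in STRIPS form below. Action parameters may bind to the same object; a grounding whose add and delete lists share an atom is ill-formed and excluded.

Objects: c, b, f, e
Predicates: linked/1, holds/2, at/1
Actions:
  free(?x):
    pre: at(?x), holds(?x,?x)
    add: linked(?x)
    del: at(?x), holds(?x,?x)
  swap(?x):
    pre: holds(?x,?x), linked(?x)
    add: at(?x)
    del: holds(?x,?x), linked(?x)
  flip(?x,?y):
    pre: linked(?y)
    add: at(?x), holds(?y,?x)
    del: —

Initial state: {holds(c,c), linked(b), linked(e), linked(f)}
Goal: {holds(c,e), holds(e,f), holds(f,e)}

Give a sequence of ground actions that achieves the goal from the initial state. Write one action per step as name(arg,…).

flip(c,b); free(c); flip(f,e); flip(e,c); flip(e,f)

1. flip(c,b)  →  {at(c), holds(b,c), holds(c,c), linked(b), linked(e), linked(f)}
2. free(c)  →  {holds(b,c), linked(b), linked(c), linked(e), linked(f)}
3. flip(f,e)  →  {at(f), holds(b,c), holds(e,f), linked(b), linked(c), linked(e), linked(f)}
4. flip(e,c)  →  {at(e), at(f), holds(b,c), holds(c,e), holds(e,f), linked(b), linked(c), linked(e), linked(f)}
5. flip(e,f)  →  {at(e), at(f), holds(b,c), holds(c,e), holds(e,f), holds(f,e), linked(b), linked(c), linked(e), linked(f)}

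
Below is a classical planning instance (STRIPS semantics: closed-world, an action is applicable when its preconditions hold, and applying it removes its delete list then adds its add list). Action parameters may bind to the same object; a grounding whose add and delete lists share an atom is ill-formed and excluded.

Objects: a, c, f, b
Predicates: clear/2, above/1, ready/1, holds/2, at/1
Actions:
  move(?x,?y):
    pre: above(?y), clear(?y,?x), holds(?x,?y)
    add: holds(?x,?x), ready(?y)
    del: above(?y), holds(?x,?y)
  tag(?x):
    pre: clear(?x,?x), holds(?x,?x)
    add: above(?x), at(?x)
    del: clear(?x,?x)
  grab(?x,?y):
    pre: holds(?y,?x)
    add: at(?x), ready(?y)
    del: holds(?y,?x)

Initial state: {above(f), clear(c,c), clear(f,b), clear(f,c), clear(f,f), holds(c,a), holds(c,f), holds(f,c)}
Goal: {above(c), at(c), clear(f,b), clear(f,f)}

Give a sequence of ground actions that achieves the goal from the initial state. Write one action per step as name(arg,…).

1. move(c,f)  →  {clear(c,c), clear(f,b), clear(f,c), clear(f,f), holds(c,a), holds(c,c), holds(f,c), ready(f)}
2. tag(c)  →  {above(c), at(c), clear(f,b), clear(f,c), clear(f,f), holds(c,a), holds(c,c), holds(f,c), ready(f)}

move(c,f); tag(c)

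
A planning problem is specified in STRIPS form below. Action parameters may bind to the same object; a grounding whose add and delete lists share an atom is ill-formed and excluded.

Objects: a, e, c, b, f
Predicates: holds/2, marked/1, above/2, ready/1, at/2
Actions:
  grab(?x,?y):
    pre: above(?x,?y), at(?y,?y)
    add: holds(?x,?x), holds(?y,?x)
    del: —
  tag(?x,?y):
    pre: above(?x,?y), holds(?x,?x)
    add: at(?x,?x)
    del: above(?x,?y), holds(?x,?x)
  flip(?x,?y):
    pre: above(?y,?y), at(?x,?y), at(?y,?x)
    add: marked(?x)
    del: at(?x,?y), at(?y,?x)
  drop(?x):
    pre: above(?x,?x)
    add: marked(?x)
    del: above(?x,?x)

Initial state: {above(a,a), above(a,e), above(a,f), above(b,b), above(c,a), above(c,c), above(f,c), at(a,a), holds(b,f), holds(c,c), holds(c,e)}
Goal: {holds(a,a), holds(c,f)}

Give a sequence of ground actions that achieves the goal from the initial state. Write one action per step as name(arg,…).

grab(a,a); tag(c,a); grab(f,c)

1. grab(a,a)  →  {above(a,a), above(a,e), above(a,f), above(b,b), above(c,a), above(c,c), above(f,c), at(a,a), holds(a,a), holds(b,f), holds(c,c), holds(c,e)}
2. tag(c,a)  →  {above(a,a), above(a,e), above(a,f), above(b,b), above(c,c), above(f,c), at(a,a), at(c,c), holds(a,a), holds(b,f), holds(c,e)}
3. grab(f,c)  →  {above(a,a), above(a,e), above(a,f), above(b,b), above(c,c), above(f,c), at(a,a), at(c,c), holds(a,a), holds(b,f), holds(c,e), holds(c,f), holds(f,f)}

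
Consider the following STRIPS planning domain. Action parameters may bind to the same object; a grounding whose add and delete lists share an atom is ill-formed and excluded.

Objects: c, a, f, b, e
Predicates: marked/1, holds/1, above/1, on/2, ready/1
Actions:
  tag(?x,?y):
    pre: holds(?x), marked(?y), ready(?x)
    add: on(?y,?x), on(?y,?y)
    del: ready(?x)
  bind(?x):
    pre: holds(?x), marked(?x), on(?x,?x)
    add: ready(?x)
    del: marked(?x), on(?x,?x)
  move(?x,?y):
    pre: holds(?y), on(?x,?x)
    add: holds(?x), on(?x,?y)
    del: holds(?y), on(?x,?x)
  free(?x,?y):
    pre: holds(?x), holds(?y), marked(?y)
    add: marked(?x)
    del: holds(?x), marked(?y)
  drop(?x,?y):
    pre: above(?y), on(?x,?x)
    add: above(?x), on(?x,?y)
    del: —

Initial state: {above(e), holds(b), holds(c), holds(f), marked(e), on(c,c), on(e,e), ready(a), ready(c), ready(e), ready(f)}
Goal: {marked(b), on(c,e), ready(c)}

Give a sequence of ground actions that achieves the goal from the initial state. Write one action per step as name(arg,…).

move(e,c); free(b,e); move(c,e)

1. move(e,c)  →  {above(e), holds(b), holds(e), holds(f), marked(e), on(c,c), on(e,c), ready(a), ready(c), ready(e), ready(f)}
2. free(b,e)  →  {above(e), holds(e), holds(f), marked(b), on(c,c), on(e,c), ready(a), ready(c), ready(e), ready(f)}
3. move(c,e)  →  {above(e), holds(c), holds(f), marked(b), on(c,e), on(e,c), ready(a), ready(c), ready(e), ready(f)}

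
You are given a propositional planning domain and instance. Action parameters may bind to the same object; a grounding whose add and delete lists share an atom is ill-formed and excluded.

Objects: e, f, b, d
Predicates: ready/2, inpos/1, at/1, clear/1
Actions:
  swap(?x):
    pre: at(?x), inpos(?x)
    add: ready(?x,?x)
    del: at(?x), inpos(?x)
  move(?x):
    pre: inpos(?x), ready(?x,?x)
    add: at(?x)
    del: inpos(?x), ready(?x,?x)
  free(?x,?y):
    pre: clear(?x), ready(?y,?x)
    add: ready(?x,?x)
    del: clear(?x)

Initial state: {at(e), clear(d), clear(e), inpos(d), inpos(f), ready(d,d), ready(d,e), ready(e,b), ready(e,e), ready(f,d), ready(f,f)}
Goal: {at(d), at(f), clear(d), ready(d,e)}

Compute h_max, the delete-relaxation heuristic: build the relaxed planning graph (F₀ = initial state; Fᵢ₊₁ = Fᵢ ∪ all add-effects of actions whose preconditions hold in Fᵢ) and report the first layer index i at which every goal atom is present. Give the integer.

F0 = init (11 atoms)
F1 = F0 ∪ {at(d), at(f)}  (13 atoms)
goal ⊆ F1  ⇒  h_max = 1

1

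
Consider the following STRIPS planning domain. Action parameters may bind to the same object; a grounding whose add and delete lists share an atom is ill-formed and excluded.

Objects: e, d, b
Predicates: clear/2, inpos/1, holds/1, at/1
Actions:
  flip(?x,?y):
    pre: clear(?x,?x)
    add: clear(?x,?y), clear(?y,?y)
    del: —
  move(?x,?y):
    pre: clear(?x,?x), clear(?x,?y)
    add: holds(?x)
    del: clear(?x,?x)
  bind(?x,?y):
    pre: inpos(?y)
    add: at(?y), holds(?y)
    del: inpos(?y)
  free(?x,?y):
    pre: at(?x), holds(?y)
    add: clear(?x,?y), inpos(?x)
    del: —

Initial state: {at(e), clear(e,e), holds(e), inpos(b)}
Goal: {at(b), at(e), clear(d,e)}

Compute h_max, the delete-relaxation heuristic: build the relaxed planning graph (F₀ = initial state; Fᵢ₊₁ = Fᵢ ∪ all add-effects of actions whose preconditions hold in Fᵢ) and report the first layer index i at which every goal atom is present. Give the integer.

2

F0 = init (4 atoms)
F1 = F0 ∪ {at(b), clear(b,b), clear(d,d), clear(e,b), clear(e,d), holds(b), inpos(e)}  (11 atoms)
F2 = F1 ∪ {clear(b,d), clear(b,e), clear(d,b), clear(d,e), holds(d)}  (16 atoms)
goal ⊆ F2  ⇒  h_max = 2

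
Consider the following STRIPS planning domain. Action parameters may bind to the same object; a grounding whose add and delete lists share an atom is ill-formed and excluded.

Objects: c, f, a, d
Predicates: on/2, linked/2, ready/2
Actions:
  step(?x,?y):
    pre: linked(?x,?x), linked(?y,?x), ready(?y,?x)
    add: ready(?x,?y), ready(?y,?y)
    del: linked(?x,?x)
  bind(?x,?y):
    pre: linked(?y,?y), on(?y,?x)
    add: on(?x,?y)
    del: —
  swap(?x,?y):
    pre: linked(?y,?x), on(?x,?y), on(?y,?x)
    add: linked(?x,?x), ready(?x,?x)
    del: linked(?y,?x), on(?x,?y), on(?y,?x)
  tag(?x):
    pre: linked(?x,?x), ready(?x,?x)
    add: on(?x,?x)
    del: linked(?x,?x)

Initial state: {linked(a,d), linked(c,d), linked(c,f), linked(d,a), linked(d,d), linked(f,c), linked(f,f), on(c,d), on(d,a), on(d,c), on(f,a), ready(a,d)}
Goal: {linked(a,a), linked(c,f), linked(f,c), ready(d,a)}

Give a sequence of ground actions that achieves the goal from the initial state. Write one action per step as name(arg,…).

1. bind(a,d)  →  {linked(a,d), linked(c,d), linked(c,f), linked(d,a), linked(d,d), linked(f,c), linked(f,f), on(a,d), on(c,d), on(d,a), on(d,c), on(f,a), ready(a,d)}
2. step(d,a)  →  {linked(a,d), linked(c,d), linked(c,f), linked(d,a), linked(f,c), linked(f,f), on(a,d), on(c,d), on(d,a), on(d,c), on(f,a), ready(a,a), ready(a,d), ready(d,a)}
3. swap(a,d)  →  {linked(a,a), linked(a,d), linked(c,d), linked(c,f), linked(f,c), linked(f,f), on(c,d), on(d,c), on(f,a), ready(a,a), ready(a,d), ready(d,a)}

bind(a,d); step(d,a); swap(a,d)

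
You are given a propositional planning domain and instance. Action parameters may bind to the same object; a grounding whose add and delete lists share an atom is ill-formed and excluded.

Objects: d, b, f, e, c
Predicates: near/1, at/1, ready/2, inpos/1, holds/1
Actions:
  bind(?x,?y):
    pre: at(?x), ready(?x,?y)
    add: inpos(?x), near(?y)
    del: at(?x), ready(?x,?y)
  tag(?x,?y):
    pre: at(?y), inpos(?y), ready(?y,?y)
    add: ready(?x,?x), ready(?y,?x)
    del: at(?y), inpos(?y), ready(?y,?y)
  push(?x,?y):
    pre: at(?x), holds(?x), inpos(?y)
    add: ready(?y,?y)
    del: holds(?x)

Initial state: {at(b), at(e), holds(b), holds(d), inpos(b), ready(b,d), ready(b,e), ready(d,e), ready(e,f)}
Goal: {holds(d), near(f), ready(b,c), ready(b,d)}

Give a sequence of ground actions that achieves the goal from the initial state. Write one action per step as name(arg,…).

1. bind(e,f)  →  {at(b), holds(b), holds(d), inpos(b), inpos(e), near(f), ready(b,d), ready(b,e), ready(d,e)}
2. push(b,b)  →  {at(b), holds(d), inpos(b), inpos(e), near(f), ready(b,b), ready(b,d), ready(b,e), ready(d,e)}
3. tag(c,b)  →  {holds(d), inpos(e), near(f), ready(b,c), ready(b,d), ready(b,e), ready(c,c), ready(d,e)}

bind(e,f); push(b,b); tag(c,b)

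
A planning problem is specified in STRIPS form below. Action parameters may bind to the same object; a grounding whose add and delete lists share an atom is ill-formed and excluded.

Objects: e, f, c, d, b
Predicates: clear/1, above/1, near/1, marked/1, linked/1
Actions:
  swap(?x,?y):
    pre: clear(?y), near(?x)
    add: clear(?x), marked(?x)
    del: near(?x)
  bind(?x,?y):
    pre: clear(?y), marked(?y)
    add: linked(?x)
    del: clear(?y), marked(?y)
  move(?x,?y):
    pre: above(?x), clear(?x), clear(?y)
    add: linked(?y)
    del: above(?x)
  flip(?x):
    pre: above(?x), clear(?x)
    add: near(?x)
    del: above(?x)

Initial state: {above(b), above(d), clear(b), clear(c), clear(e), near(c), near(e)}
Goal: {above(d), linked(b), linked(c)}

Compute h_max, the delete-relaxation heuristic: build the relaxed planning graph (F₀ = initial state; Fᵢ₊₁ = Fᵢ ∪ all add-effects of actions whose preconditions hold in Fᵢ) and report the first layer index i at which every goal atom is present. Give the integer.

1

F0 = init (7 atoms)
F1 = F0 ∪ {linked(b), linked(c), linked(e), marked(c), marked(e), near(b)}  (13 atoms)
goal ⊆ F1  ⇒  h_max = 1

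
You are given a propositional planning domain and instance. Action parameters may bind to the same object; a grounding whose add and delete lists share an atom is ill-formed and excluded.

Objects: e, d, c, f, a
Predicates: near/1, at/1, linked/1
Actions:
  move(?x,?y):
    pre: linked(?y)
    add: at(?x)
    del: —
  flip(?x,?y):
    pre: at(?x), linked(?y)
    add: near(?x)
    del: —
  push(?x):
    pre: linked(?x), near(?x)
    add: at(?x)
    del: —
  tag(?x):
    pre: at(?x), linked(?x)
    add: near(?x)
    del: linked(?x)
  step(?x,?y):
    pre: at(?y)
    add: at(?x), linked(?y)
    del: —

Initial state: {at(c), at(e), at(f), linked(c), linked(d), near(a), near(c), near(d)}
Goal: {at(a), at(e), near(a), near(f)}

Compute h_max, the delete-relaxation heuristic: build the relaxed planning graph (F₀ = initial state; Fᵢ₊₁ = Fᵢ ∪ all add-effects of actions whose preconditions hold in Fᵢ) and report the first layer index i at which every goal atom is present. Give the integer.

1

F0 = init (8 atoms)
F1 = F0 ∪ {at(a), at(d), linked(e), linked(f), near(e), near(f)}  (14 atoms)
goal ⊆ F1  ⇒  h_max = 1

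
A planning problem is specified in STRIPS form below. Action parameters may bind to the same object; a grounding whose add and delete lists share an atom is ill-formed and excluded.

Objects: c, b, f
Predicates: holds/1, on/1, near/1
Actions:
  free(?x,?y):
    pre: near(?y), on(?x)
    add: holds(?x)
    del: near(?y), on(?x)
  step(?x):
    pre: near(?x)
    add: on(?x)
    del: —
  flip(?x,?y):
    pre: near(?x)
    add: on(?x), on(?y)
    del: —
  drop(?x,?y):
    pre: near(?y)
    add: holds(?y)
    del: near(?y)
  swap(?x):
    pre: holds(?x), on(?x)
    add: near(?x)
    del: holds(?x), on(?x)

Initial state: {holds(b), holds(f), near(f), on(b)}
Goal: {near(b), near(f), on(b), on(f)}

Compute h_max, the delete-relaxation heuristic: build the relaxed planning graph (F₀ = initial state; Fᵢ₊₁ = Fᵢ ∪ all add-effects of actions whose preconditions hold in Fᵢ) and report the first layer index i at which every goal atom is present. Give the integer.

F0 = init (4 atoms)
F1 = F0 ∪ {near(b), on(c), on(f)}  (7 atoms)
goal ⊆ F1  ⇒  h_max = 1

1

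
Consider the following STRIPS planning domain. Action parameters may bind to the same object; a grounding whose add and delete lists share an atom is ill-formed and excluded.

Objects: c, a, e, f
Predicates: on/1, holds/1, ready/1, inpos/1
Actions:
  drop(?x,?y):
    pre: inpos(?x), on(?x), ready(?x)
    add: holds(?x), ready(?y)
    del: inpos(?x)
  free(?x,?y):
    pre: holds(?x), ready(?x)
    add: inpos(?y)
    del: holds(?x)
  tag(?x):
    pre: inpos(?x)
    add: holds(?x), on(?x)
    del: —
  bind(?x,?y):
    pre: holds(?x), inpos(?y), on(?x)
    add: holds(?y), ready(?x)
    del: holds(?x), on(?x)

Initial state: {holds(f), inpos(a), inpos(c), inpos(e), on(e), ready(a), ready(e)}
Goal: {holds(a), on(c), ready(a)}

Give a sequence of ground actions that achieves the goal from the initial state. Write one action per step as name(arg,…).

1. tag(c)  →  {holds(c), holds(f), inpos(a), inpos(c), inpos(e), on(c), on(e), ready(a), ready(e)}
2. tag(a)  →  {holds(a), holds(c), holds(f), inpos(a), inpos(c), inpos(e), on(a), on(c), on(e), ready(a), ready(e)}

tag(c); tag(a)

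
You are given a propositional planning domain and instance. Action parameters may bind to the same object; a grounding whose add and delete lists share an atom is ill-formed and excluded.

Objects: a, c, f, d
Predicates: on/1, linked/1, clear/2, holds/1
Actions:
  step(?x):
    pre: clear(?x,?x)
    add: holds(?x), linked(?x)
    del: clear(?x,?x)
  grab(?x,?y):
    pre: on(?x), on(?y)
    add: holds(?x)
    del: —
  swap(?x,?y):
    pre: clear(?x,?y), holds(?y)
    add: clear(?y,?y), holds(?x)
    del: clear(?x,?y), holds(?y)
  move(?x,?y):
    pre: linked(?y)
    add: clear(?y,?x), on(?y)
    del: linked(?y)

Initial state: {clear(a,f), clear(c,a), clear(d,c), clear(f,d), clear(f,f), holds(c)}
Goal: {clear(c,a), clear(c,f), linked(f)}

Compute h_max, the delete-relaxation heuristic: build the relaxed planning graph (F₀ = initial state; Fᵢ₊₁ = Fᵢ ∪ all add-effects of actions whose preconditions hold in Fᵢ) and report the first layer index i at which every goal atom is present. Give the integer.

F0 = init (6 atoms)
F1 = F0 ∪ {clear(c,c), holds(d), holds(f), linked(f)}  (10 atoms)
F2 = F1 ∪ {clear(d,d), clear(f,a), clear(f,c), holds(a), linked(c), on(f)}  (16 atoms)
F3 = F2 ∪ {clear(a,a), clear(c,d), clear(c,f), linked(d), on(c)}  (21 atoms)
goal ⊆ F3  ⇒  h_max = 3

3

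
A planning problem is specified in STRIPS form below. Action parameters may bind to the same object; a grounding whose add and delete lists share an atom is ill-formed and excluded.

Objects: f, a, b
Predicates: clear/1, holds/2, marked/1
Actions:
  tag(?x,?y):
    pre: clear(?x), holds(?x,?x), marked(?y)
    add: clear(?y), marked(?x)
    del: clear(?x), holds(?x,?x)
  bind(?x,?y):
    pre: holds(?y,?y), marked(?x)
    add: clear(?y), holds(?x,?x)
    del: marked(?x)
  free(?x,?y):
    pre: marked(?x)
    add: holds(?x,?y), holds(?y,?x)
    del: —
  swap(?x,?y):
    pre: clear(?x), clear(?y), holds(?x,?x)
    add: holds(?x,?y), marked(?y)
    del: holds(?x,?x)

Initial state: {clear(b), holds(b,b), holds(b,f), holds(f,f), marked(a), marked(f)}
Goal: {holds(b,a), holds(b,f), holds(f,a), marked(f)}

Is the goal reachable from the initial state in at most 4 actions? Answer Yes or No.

1. free(f,a)  →  {clear(b), holds(a,f), holds(b,b), holds(b,f), holds(f,a), holds(f,f), marked(a), marked(f)}
2. free(a,b)  →  {clear(b), holds(a,b), holds(a,f), holds(b,a), holds(b,b), holds(b,f), holds(f,a), holds(f,f), marked(a), marked(f)}
optimal plan length = 2; 2 ≤ 4

Yes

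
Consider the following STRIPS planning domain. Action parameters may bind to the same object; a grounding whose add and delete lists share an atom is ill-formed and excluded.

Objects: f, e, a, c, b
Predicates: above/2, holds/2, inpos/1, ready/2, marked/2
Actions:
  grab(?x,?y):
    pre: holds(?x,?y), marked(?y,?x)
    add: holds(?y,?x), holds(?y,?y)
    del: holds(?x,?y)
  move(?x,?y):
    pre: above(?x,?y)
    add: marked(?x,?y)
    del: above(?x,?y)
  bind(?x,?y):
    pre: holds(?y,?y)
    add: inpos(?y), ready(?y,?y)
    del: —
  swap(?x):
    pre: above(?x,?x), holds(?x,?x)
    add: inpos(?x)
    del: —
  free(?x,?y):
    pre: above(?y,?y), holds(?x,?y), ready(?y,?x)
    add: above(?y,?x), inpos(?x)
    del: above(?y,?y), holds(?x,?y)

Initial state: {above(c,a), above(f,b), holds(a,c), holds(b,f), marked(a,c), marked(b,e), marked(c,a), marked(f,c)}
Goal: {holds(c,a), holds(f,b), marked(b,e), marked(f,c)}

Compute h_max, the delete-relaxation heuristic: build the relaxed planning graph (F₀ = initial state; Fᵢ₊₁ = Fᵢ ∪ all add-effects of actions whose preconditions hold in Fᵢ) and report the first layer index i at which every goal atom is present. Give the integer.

2

F0 = init (8 atoms)
F1 = F0 ∪ {holds(c,a), holds(c,c), marked(f,b)}  (11 atoms)
F2 = F1 ∪ {holds(a,a), holds(f,b), holds(f,f), inpos(c), ready(c,c)}  (16 atoms)
goal ⊆ F2  ⇒  h_max = 2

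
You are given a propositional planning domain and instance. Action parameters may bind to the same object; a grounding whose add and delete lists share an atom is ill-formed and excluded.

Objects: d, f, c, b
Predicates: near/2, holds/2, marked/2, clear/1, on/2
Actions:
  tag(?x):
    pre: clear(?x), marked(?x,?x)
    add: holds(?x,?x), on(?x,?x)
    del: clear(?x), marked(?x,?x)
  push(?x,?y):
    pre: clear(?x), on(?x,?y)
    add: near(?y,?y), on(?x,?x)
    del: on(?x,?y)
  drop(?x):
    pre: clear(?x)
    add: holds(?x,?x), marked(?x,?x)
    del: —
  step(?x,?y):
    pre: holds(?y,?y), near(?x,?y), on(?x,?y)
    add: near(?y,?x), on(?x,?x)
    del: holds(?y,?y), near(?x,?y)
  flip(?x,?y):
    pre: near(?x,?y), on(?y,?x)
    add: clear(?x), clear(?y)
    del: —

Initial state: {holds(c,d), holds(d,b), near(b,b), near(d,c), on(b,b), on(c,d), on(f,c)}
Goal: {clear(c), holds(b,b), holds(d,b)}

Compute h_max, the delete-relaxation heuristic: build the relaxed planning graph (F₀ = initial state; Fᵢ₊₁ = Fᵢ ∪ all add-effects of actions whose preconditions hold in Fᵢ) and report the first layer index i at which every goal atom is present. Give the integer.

F0 = init (7 atoms)
F1 = F0 ∪ {clear(b), clear(c), clear(d)}  (10 atoms)
F2 = F1 ∪ {holds(b,b), holds(c,c), holds(d,d), marked(b,b), marked(c,c), marked(d,d), near(d,d), on(c,c)}  (18 atoms)
goal ⊆ F2  ⇒  h_max = 2

2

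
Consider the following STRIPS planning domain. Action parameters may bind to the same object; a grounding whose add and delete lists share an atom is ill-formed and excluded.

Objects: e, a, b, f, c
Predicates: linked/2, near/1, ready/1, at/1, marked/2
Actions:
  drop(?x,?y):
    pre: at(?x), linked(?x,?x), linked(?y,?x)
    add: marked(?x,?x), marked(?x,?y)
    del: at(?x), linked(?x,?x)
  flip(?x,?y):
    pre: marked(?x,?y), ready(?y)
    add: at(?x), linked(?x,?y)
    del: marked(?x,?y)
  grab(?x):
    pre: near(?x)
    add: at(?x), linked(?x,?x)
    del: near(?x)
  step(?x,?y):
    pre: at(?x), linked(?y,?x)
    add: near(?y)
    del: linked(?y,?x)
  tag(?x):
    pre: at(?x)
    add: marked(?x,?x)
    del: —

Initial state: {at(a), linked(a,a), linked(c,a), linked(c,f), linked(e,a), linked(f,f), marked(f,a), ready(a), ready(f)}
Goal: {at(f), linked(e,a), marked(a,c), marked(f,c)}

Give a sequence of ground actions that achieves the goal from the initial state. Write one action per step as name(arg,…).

drop(a,c); flip(f,a); drop(f,c); flip(f,f)

1. drop(a,c)  →  {linked(c,a), linked(c,f), linked(e,a), linked(f,f), marked(a,a), marked(a,c), marked(f,a), ready(a), ready(f)}
2. flip(f,a)  →  {at(f), linked(c,a), linked(c,f), linked(e,a), linked(f,a), linked(f,f), marked(a,a), marked(a,c), ready(a), ready(f)}
3. drop(f,c)  →  {linked(c,a), linked(c,f), linked(e,a), linked(f,a), marked(a,a), marked(a,c), marked(f,c), marked(f,f), ready(a), ready(f)}
4. flip(f,f)  →  {at(f), linked(c,a), linked(c,f), linked(e,a), linked(f,a), linked(f,f), marked(a,a), marked(a,c), marked(f,c), ready(a), ready(f)}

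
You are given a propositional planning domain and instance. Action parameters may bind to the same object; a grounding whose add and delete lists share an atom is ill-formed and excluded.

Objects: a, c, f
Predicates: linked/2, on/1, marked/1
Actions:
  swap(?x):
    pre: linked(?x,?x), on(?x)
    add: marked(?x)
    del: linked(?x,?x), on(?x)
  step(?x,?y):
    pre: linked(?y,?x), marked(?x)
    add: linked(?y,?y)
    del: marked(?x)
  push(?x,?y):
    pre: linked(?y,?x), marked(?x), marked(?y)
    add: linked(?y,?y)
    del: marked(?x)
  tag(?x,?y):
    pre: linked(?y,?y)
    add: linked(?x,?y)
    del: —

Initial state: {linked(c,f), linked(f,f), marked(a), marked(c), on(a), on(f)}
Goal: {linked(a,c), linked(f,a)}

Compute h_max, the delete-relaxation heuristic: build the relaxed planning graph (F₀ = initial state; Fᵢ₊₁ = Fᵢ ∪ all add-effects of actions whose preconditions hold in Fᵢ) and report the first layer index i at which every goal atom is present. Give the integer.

F0 = init (6 atoms)
F1 = F0 ∪ {linked(a,f), marked(f)}  (8 atoms)
F2 = F1 ∪ {linked(a,a), linked(c,c)}  (10 atoms)
F3 = F2 ∪ {linked(a,c), linked(c,a), linked(f,a), linked(f,c)}  (14 atoms)
goal ⊆ F3  ⇒  h_max = 3

3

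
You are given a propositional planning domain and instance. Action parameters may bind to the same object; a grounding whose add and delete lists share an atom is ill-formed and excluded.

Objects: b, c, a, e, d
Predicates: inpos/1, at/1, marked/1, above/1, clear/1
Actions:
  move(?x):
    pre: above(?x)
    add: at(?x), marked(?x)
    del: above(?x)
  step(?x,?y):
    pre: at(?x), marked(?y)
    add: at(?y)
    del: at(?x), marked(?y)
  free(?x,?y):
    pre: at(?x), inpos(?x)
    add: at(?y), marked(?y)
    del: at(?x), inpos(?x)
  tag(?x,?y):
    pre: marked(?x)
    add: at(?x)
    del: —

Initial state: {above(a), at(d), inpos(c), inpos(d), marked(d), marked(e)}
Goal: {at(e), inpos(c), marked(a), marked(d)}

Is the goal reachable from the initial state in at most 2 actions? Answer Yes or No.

1. move(a)  →  {at(a), at(d), inpos(c), inpos(d), marked(a), marked(d), marked(e)}
2. step(a,e)  →  {at(d), at(e), inpos(c), inpos(d), marked(a), marked(d)}
optimal plan length = 2; 2 ≤ 2

Yes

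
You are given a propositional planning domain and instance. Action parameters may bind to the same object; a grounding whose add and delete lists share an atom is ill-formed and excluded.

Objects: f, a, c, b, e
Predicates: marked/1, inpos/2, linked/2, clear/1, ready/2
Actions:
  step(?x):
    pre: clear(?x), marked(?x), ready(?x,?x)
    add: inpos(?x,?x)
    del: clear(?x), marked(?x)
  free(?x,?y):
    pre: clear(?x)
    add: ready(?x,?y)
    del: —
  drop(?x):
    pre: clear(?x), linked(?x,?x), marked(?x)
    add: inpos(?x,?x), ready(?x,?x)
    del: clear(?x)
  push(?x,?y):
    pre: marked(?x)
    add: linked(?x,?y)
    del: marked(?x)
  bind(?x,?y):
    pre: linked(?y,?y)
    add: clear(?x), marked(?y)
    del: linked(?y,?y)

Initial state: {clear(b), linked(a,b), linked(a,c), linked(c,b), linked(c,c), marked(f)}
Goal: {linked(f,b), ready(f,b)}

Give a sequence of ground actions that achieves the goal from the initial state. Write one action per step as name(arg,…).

push(f,b); bind(f,c); free(f,b)

1. push(f,b)  →  {clear(b), linked(a,b), linked(a,c), linked(c,b), linked(c,c), linked(f,b)}
2. bind(f,c)  →  {clear(b), clear(f), linked(a,b), linked(a,c), linked(c,b), linked(f,b), marked(c)}
3. free(f,b)  →  {clear(b), clear(f), linked(a,b), linked(a,c), linked(c,b), linked(f,b), marked(c), ready(f,b)}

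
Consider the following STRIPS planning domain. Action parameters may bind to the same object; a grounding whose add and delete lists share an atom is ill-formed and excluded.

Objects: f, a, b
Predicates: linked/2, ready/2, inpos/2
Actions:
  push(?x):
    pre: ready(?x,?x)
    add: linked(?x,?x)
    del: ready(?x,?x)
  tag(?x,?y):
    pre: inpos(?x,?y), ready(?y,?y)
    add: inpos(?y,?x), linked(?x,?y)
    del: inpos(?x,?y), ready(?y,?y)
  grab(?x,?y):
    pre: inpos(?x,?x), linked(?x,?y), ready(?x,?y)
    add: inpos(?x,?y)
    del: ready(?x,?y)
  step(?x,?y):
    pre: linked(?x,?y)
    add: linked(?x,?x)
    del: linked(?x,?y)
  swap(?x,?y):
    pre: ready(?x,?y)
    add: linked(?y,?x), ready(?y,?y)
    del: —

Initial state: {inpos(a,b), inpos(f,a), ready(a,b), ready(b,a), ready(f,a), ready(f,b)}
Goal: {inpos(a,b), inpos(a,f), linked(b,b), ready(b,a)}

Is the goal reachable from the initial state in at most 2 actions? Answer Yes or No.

No

1. swap(f,a)  →  {inpos(a,b), inpos(f,a), linked(a,f), ready(a,a), ready(a,b), ready(b,a), ready(f,a), ready(f,b)}
2. tag(f,a)  →  {inpos(a,b), inpos(a,f), linked(a,f), linked(f,a), ready(a,b), ready(b,a), ready(f,a), ready(f,b)}
3. swap(f,b)  →  {inpos(a,b), inpos(a,f), linked(a,f), linked(b,f), linked(f,a), ready(a,b), ready(b,a), ready(b,b), ready(f,a), ready(f,b)}
4. push(b)  →  {inpos(a,b), inpos(a,f), linked(a,f), linked(b,b), linked(b,f), linked(f,a), ready(a,b), ready(b,a), ready(f,a), ready(f,b)}
optimal plan length = 4; 4 > 2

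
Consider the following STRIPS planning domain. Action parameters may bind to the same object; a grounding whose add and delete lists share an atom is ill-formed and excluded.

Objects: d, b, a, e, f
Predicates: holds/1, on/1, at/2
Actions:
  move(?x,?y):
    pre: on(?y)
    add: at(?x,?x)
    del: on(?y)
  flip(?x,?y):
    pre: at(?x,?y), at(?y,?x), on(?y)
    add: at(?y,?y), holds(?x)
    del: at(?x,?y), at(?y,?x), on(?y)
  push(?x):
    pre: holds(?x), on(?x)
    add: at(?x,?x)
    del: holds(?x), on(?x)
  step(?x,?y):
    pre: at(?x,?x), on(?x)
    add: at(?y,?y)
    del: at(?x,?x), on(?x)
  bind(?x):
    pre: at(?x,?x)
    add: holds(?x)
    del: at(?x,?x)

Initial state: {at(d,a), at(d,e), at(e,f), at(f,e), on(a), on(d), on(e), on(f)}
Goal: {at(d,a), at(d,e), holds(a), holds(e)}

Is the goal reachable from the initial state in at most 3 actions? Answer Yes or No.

Yes

1. move(a,d)  →  {at(a,a), at(d,a), at(d,e), at(e,f), at(f,e), on(a), on(e), on(f)}
2. flip(e,f)  →  {at(a,a), at(d,a), at(d,e), at(f,f), holds(e), on(a), on(e)}
3. bind(a)  →  {at(d,a), at(d,e), at(f,f), holds(a), holds(e), on(a), on(e)}
optimal plan length = 3; 3 ≤ 3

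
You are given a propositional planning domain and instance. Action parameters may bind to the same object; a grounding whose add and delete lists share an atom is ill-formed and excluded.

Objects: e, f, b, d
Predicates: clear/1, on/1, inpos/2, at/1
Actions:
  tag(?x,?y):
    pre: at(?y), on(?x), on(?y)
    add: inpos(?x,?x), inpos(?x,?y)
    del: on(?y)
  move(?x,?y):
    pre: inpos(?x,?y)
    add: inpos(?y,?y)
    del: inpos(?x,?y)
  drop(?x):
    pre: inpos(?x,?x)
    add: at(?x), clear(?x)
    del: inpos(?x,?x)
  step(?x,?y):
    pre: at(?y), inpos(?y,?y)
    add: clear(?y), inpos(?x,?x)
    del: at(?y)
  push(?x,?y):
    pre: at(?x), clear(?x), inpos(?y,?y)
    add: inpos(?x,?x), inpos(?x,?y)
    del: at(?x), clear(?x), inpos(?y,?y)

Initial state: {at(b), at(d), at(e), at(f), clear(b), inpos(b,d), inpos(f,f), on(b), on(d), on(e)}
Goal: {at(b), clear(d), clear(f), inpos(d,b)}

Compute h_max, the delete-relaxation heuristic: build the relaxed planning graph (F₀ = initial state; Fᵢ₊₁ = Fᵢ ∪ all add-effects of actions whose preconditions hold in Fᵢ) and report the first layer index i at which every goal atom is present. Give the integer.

2

F0 = init (10 atoms)
F1 = F0 ∪ {clear(f), inpos(b,b), inpos(b,e), inpos(b,f), inpos(d,b), inpos(d,d), inpos(d,e), inpos(e,b), inpos(e,d), inpos(e,e)}  (20 atoms)
F2 = F1 ∪ {clear(d), clear(e), inpos(f,b), inpos(f,d), inpos(f,e)}  (25 atoms)
goal ⊆ F2  ⇒  h_max = 2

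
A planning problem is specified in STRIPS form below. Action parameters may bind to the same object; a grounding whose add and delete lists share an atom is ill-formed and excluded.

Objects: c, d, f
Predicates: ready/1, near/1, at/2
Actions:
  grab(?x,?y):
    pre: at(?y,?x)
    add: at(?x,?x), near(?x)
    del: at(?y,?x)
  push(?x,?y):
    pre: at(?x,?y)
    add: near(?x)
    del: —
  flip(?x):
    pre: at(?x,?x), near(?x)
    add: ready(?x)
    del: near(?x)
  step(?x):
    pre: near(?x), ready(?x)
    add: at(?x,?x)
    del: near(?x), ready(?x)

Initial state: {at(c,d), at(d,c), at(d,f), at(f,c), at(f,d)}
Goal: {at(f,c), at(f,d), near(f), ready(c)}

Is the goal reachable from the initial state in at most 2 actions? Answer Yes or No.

No

1. grab(c,d)  →  {at(c,c), at(c,d), at(d,f), at(f,c), at(f,d), near(c)}
2. grab(f,d)  →  {at(c,c), at(c,d), at(f,c), at(f,d), at(f,f), near(c), near(f)}
3. flip(c)  →  {at(c,c), at(c,d), at(f,c), at(f,d), at(f,f), near(f), ready(c)}
optimal plan length = 3; 3 > 2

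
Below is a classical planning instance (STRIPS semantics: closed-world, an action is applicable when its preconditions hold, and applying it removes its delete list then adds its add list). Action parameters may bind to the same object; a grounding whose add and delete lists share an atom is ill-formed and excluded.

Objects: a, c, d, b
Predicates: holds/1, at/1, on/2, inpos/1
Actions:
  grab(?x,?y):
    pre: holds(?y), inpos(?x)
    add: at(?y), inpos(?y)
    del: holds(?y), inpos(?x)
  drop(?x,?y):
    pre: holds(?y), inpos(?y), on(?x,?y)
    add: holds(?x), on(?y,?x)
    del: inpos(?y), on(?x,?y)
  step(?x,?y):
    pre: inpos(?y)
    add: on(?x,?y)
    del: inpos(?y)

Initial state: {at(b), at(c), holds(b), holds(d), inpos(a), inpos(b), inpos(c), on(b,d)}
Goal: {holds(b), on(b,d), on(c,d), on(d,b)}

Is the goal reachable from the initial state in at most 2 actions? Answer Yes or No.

1. grab(a,d)  →  {at(b), at(c), at(d), holds(b), inpos(b), inpos(c), inpos(d), on(b,d)}
2. step(c,d)  →  {at(b), at(c), at(d), holds(b), inpos(b), inpos(c), on(b,d), on(c,d)}
3. step(d,b)  →  {at(b), at(c), at(d), holds(b), inpos(c), on(b,d), on(c,d), on(d,b)}
optimal plan length = 3; 3 > 2

No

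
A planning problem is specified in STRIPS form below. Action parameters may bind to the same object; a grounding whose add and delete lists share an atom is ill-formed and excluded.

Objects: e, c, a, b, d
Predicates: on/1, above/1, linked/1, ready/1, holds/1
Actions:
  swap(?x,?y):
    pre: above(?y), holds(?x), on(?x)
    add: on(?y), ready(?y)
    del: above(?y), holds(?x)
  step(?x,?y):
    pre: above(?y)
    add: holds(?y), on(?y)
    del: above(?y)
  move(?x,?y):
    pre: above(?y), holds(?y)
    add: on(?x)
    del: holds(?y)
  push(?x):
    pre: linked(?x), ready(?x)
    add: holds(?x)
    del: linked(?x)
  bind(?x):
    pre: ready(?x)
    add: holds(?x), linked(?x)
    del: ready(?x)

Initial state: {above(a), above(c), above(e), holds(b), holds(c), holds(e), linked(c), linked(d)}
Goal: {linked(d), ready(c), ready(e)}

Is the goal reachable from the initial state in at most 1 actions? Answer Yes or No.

No

1. step(e,a)  →  {above(c), above(e), holds(a), holds(b), holds(c), holds(e), linked(c), linked(d), on(a)}
2. swap(a,e)  →  {above(c), holds(b), holds(c), holds(e), linked(c), linked(d), on(a), on(e), ready(e)}
3. swap(e,c)  →  {holds(b), holds(c), linked(c), linked(d), on(a), on(c), on(e), ready(c), ready(e)}
optimal plan length = 3; 3 > 1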